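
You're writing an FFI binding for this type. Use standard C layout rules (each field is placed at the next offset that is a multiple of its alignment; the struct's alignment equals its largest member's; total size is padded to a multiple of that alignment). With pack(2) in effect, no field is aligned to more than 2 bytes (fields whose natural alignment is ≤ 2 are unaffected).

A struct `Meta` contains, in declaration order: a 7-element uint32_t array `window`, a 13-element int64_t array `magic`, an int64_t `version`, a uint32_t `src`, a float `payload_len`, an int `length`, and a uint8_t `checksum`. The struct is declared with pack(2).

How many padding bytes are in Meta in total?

@0: window [28B, align 2] → 28
@28: magic [104B, align 2] → 132
@132: version [8B, align 2] → 140
@140: src [4B, align 2] → 144
@144: payload_len [4B, align 2] → 148
@148: length [4B, align 2] → 152
@152: checksum [1B, align 1] → 153
+1 tail pad (align 2)
size 154, align 2
data bytes 153, size 154 → padding 1

1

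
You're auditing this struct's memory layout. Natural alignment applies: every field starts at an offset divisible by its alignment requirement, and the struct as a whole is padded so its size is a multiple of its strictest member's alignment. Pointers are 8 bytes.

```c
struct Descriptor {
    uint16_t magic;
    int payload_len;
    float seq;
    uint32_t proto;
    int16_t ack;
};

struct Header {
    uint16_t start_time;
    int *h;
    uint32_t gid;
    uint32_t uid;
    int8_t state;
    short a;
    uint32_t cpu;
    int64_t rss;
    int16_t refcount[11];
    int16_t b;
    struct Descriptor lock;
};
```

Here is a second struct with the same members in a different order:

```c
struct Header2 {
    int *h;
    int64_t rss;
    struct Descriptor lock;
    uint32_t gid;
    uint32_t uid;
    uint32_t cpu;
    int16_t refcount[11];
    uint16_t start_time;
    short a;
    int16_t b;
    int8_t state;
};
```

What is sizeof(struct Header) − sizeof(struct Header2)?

Descriptor: 0..2  magic  (2B, 2-aligned); 2..4  -- padding (2B); 4..8  payload_len  (4B, 4-aligned); 8..12  seq  (4B, 4-aligned); 12..16  proto  (4B, 4-aligned); 16..18  ack  (2B, 2-aligned); 18..20  -- tail padding (2B); sizeof = 20, alignof = 4
0..2  start_time  (2B, 2-aligned)
2..8  -- padding (6B)
8..16  h  (8B, 8-aligned)
16..20  gid  (4B, 4-aligned)
20..24  uid  (4B, 4-aligned)
24..25  state  (1B, 1-aligned)
25..26  -- padding (1B)
26..28  a  (2B, 2-aligned)
28..32  cpu  (4B, 4-aligned)
32..40  rss  (8B, 8-aligned)
40..62  refcount  (22B, 2-aligned)
62..64  b  (2B, 2-aligned)
64..84  lock  (20B, 4-aligned)
84..88  -- tail padding (4B)
sizeof = 88, alignof = 8
— Header2 —
0..8  h  (8B, 8-aligned)
8..16  rss  (8B, 8-aligned)
16..36  lock  (20B, 4-aligned)
36..40  gid  (4B, 4-aligned)
40..44  uid  (4B, 4-aligned)
44..48  cpu  (4B, 4-aligned)
48..70  refcount  (22B, 2-aligned)
70..72  start_time  (2B, 2-aligned)
72..74  a  (2B, 2-aligned)
74..76  b  (2B, 2-aligned)
76..77  state  (1B, 1-aligned)
77..80  -- tail padding (3B)
sizeof = 80, alignof = 8
88 − 80 = 8

8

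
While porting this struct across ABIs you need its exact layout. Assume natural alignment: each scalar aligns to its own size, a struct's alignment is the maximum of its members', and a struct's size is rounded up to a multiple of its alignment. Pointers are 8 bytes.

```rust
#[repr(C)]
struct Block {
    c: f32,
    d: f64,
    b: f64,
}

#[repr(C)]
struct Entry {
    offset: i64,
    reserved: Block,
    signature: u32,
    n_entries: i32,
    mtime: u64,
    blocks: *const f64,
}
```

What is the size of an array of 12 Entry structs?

672

Block: c at 0 (size 4, align 4) → ends 4; pad 4 to align 8 for d; d at 8 (size 8, align 8) → ends 16; b at 16 (size 8, align 8) → ends 24; total 24 bytes, alignment 8
offset at 0 (size 8, align 8) → ends 8
reserved at 8 (size 24, align 8) → ends 32
signature at 32 (size 4, align 4) → ends 36
n_entries at 36 (size 4, align 4) → ends 40
mtime at 40 (size 8, align 8) → ends 48
blocks at 48 (size 8, align 8) → ends 56
total 56 bytes, alignment 8
array of 12: 12 × 56 = 672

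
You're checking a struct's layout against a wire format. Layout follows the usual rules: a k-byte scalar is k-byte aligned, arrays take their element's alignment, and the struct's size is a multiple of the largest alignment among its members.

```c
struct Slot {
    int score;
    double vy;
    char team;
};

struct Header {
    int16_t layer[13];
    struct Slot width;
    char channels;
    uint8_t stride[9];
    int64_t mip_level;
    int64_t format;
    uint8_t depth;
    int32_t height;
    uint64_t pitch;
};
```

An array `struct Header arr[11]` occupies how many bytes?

Slot: score at 0 (size 4, align 4) → ends 4; pad 4 to align 8 for vy; vy at 8 (size 8, align 8) → ends 16; team at 16 (size 1, align 1) → ends 17; tail pad 7 to reach multiple of 8; total 24 bytes, alignment 8
layer at 0 (size 26, align 2) → ends 26
pad 6 to align 8 for width
width at 32 (size 24, align 8) → ends 56
channels at 56 (size 1, align 1) → ends 57
stride at 57 (size 9, align 1) → ends 66
pad 6 to align 8 for mip_level
mip_level at 72 (size 8, align 8) → ends 80
format at 80 (size 8, align 8) → ends 88
depth at 88 (size 1, align 1) → ends 89
pad 3 to align 4 for height
height at 92 (size 4, align 4) → ends 96
pitch at 96 (size 8, align 8) → ends 104
total 104 bytes, alignment 8
array of 11: 11 × 104 = 1144

1144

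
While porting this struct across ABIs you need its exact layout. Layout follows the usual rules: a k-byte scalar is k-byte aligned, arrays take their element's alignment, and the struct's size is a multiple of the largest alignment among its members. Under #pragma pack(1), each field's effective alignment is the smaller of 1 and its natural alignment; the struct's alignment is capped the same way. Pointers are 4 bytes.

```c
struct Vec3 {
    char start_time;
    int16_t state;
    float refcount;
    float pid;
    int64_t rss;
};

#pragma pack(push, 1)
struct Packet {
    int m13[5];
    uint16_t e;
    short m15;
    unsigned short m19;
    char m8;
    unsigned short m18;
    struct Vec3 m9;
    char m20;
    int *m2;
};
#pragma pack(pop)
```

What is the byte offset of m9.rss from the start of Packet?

Vec3: @0: start_time [1B, align 1] → 1; +1 pad (align 2); @2: state [2B, align 2] → 4; @4: refcount [4B, align 4] → 8; @8: pid [4B, align 4] → 12; +4 pad (align 8); @16: rss [8B, align 8] → 24; size 24, align 8
@0: m13 [20B, align 1] → 20
@20: e [2B, align 1] → 22
@22: m15 [2B, align 1] → 24
@24: m19 [2B, align 1] → 26
@26: m8 [1B, align 1] → 27
@27: m18 [2B, align 1] → 29
@29: m9 [24B, align 1] → 53
within Vec3: rss at 16
29 + 16 = 45

45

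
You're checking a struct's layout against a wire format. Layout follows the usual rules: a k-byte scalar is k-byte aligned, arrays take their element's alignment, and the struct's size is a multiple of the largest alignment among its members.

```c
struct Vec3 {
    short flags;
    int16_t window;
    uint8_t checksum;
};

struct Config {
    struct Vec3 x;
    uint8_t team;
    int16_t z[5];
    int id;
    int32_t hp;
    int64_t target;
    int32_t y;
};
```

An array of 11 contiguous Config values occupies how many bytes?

528

Vec3: 0..2  flags  (2B, 2-aligned); 2..4  window  (2B, 2-aligned); 4..5  checksum  (1B, 1-aligned); 5..6  -- tail padding (1B); sizeof = 6, alignof = 2
0..6  x  (6B, 2-aligned)
6..7  team  (1B, 1-aligned)
7..8  -- padding (1B)
8..18  z  (10B, 2-aligned)
18..20  -- padding (2B)
20..24  id  (4B, 4-aligned)
24..28  hp  (4B, 4-aligned)
28..32  -- padding (4B)
32..40  target  (8B, 8-aligned)
40..44  y  (4B, 4-aligned)
44..48  -- tail padding (4B)
sizeof = 48, alignof = 8
array of 11: 11 × 48 = 528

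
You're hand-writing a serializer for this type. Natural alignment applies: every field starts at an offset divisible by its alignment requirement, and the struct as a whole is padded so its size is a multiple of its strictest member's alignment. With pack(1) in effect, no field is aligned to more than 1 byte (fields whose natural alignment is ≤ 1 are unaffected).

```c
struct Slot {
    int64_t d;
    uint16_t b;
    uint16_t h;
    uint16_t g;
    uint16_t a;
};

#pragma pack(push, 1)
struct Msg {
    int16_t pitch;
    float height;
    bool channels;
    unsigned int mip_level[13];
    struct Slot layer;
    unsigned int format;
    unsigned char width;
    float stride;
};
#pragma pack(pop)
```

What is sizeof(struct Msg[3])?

Slot: @0: d [8B, align 8] → 8; @8: b [2B, align 2] → 10; @10: h [2B, align 2] → 12; @12: g [2B, align 2] → 14; @14: a [2B, align 2] → 16; size 16, align 8
@0: pitch [2B, align 1] → 2
@2: height [4B, align 1] → 6
@6: channels [1B, align 1] → 7
@7: mip_level [52B, align 1] → 59
@59: layer [16B, align 1] → 75
@75: format [4B, align 1] → 79
@79: width [1B, align 1] → 80
@80: stride [4B, align 1] → 84
size 84, align 1
array of 3: 3 × 84 = 252

252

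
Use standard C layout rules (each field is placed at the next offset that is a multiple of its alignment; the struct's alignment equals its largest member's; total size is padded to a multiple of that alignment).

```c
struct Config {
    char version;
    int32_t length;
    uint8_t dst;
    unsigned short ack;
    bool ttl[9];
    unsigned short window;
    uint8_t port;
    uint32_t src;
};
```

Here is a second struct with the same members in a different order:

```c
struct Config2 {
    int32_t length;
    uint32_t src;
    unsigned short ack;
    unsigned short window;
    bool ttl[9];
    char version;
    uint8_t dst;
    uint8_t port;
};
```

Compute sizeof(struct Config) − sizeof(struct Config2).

0..1  version  (1B, 1-aligned)
1..4  -- padding (3B)
4..8  length  (4B, 4-aligned)
8..9  dst  (1B, 1-aligned)
9..10  -- padding (1B)
10..12  ack  (2B, 2-aligned)
12..21  ttl  (9B, 1-aligned)
21..22  -- padding (1B)
22..24  window  (2B, 2-aligned)
24..25  port  (1B, 1-aligned)
25..28  -- padding (3B)
28..32  src  (4B, 4-aligned)
sizeof = 32, alignof = 4
— Config2 —
0..4  length  (4B, 4-aligned)
4..8  src  (4B, 4-aligned)
8..10  ack  (2B, 2-aligned)
10..12  window  (2B, 2-aligned)
12..21  ttl  (9B, 1-aligned)
21..22  version  (1B, 1-aligned)
22..23  dst  (1B, 1-aligned)
23..24  port  (1B, 1-aligned)
sizeof = 24, alignof = 4
32 − 24 = 8

8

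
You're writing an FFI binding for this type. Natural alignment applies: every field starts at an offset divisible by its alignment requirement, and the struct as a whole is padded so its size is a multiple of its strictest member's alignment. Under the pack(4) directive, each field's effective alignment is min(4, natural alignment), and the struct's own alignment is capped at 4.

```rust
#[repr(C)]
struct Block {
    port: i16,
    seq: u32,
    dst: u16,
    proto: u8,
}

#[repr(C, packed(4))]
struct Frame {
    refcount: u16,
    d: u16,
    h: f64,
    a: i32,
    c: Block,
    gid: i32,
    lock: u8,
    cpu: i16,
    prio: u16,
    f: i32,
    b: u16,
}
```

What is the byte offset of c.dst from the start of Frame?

Block: @0: port [2B, align 2] → 2; +2 pad (align 4); @4: seq [4B, align 4] → 8; @8: dst [2B, align 2] → 10; @10: proto [1B, align 1] → 11; +1 tail pad (align 4); size 12, align 4
@0: refcount [2B, align 2] → 2
@2: d [2B, align 2] → 4
@4: h [8B, align 4] → 12
@12: a [4B, align 4] → 16
@16: c [12B, align 4] → 28
within Block: dst at 8
16 + 8 = 24

24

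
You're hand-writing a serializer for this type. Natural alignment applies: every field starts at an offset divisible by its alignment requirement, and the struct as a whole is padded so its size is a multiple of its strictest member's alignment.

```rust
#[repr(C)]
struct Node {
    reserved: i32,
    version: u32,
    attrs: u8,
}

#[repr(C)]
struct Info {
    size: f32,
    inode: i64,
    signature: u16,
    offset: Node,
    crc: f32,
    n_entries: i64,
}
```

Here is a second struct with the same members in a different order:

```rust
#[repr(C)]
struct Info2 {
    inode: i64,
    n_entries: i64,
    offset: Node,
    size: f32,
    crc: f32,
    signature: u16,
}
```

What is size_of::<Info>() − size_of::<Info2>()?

8

Node: 0..4  reserved  (4B, 4-aligned); 4..8  version  (4B, 4-aligned); 8..9  attrs  (1B, 1-aligned); 9..12  -- tail padding (3B); sizeof = 12, alignof = 4
0..4  size  (4B, 4-aligned)
4..8  -- padding (4B)
8..16  inode  (8B, 8-aligned)
16..18  signature  (2B, 2-aligned)
18..20  -- padding (2B)
20..32  offset  (12B, 4-aligned)
32..36  crc  (4B, 4-aligned)
36..40  -- padding (4B)
40..48  n_entries  (8B, 8-aligned)
sizeof = 48, alignof = 8
— Info2 —
0..8  inode  (8B, 8-aligned)
8..16  n_entries  (8B, 8-aligned)
16..28  offset  (12B, 4-aligned)
28..32  size  (4B, 4-aligned)
32..36  crc  (4B, 4-aligned)
36..38  signature  (2B, 2-aligned)
38..40  -- tail padding (2B)
sizeof = 40, alignof = 8
48 − 40 = 8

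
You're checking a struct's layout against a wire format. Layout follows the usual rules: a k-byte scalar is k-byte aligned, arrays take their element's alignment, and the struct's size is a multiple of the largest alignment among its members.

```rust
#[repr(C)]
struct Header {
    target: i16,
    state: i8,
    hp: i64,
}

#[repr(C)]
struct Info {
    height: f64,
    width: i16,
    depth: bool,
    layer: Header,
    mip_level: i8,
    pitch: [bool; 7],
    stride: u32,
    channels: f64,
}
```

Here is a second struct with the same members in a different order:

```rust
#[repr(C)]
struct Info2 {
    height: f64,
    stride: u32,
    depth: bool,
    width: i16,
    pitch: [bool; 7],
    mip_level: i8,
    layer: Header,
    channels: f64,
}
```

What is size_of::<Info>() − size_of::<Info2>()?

Header: @0: target [2B, align 2] → 2; @2: state [1B, align 1] → 3; +5 pad (align 8); @8: hp [8B, align 8] → 16; size 16, align 8
@0: height [8B, align 8] → 8
@8: width [2B, align 2] → 10
@10: depth [1B, align 1] → 11
+5 pad (align 8)
@16: layer [16B, align 8] → 32
@32: mip_level [1B, align 1] → 33
@33: pitch [7B, align 1] → 40
@40: stride [4B, align 4] → 44
+4 pad (align 8)
@48: channels [8B, align 8] → 56
size 56, align 8
— Info2 —
@0: height [8B, align 8] → 8
@8: stride [4B, align 4] → 12
@12: depth [1B, align 1] → 13
+1 pad (align 2)
@14: width [2B, align 2] → 16
@16: pitch [7B, align 1] → 23
@23: mip_level [1B, align 1] → 24
@24: layer [16B, align 8] → 40
@40: channels [8B, align 8] → 48
size 48, align 8
56 − 48 = 8

8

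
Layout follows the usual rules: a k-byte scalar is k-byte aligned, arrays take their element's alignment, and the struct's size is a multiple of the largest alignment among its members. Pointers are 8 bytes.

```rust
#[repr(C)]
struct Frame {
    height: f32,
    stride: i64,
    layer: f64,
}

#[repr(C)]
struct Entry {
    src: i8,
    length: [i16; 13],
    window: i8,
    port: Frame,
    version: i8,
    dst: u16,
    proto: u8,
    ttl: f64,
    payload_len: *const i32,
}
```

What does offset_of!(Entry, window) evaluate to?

Frame: height at 0 (size 4, align 4) → ends 4; pad 4 to align 8 for stride; stride at 8 (size 8, align 8) → ends 16; layer at 16 (size 8, align 8) → ends 24; total 24 bytes, alignment 8
src at 0 (size 1, align 1) → ends 1
pad 1 to align 2 for length
length at 2 (size 26, align 2) → ends 28
window at 28 (size 1, align 1) → ends 29

28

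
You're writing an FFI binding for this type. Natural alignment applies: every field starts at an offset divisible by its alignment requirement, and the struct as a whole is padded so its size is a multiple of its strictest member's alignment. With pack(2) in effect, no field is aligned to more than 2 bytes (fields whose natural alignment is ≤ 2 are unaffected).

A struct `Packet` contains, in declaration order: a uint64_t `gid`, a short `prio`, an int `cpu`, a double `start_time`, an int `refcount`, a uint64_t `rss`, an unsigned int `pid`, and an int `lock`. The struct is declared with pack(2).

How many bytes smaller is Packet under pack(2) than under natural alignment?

6

natural layout:
  gid at 0 (size 8, align 8) → ends 8
  prio at 8 (size 2, align 2) → ends 10
  pad 2 to align 4 for cpu
  cpu at 12 (size 4, align 4) → ends 16
  start_time at 16 (size 8, align 8) → ends 24
  refcount at 24 (size 4, align 4) → ends 28
  pad 4 to align 8 for rss
  rss at 32 (size 8, align 8) → ends 40
  pid at 40 (size 4, align 4) → ends 44
  lock at 44 (size 4, align 4) → ends 48
  total 48 bytes, alignment 8
packed(2) layout:
  gid at 0 (size 8, align 2) → ends 8
  prio at 8 (size 2, align 2) → ends 10
  cpu at 10 (size 4, align 2) → ends 14
  start_time at 14 (size 8, align 2) → ends 22
  refcount at 22 (size 4, align 2) → ends 26
  rss at 26 (size 8, align 2) → ends 34
  pid at 34 (size 4, align 2) → ends 38
  lock at 38 (size 4, align 2) → ends 42
  total 42 bytes, alignment 2
48 − 42 = 6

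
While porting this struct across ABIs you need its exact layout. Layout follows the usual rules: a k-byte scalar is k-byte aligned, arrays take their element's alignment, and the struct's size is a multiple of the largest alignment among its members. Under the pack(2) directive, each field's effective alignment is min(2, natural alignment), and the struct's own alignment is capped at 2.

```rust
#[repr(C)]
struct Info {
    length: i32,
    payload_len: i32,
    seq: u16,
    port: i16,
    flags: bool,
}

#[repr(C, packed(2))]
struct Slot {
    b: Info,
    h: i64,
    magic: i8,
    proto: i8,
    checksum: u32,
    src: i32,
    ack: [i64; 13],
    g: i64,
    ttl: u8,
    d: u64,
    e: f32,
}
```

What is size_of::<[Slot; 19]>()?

3040

Info: 0..4  length  (4B, 4-aligned); 4..8  payload_len  (4B, 4-aligned); 8..10  seq  (2B, 2-aligned); 10..12  port  (2B, 2-aligned); 12..13  flags  (1B, 1-aligned); 13..16  -- tail padding (3B); sizeof = 16, alignof = 4
0..16  b  (16B, 2-aligned)
16..24  h  (8B, 2-aligned)
24..25  magic  (1B, 1-aligned)
25..26  proto  (1B, 1-aligned)
26..30  checksum  (4B, 2-aligned)
30..34  src  (4B, 2-aligned)
34..138  ack  (104B, 2-aligned)
138..146  g  (8B, 2-aligned)
146..147  ttl  (1B, 1-aligned)
147..148  -- padding (1B)
148..156  d  (8B, 2-aligned)
156..160  e  (4B, 2-aligned)
sizeof = 160, alignof = 2
array of 19: 19 × 160 = 3040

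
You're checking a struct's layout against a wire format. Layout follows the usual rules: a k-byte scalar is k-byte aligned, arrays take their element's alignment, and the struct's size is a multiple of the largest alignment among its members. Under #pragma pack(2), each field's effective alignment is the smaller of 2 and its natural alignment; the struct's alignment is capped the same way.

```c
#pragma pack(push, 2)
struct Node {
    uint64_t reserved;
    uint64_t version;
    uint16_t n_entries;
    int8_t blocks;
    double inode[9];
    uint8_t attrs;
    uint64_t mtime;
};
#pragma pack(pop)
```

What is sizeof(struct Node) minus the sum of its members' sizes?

reserved at 0 (size 8, align 2) → ends 8
version at 8 (size 8, align 2) → ends 16
n_entries at 16 (size 2, align 2) → ends 18
blocks at 18 (size 1, align 1) → ends 19
pad 1 to align 2 for inode
inode at 20 (size 72, align 2) → ends 92
attrs at 92 (size 1, align 1) → ends 93
pad 1 to align 2 for mtime
mtime at 94 (size 8, align 2) → ends 102
total 102 bytes, alignment 2
data bytes 100, size 102 → padding 2

2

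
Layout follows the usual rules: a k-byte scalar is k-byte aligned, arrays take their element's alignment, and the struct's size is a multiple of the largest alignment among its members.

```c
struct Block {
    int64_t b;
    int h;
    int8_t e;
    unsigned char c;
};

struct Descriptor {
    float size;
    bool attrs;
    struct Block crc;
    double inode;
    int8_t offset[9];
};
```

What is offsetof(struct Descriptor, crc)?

Block: @0: b [8B, align 8] → 8; @8: h [4B, align 4] → 12; @12: e [1B, align 1] → 13; @13: c [1B, align 1] → 14; +2 tail pad (align 8); size 16, align 8
@0: size [4B, align 4] → 4
@4: attrs [1B, align 1] → 5
+3 pad (align 8)
@8: crc [16B, align 8] → 24

8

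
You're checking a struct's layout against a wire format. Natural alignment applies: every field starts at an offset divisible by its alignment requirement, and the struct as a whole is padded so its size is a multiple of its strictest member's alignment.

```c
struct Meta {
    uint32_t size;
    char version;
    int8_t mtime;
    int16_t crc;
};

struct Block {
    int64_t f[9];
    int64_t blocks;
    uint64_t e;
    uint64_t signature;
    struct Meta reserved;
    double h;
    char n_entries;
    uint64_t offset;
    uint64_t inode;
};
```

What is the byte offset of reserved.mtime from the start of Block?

101

Meta: size at 0 (size 4, align 4) → ends 4; version at 4 (size 1, align 1) → ends 5; mtime at 5 (size 1, align 1) → ends 6; crc at 6 (size 2, align 2) → ends 8; total 8 bytes, alignment 4
f at 0 (size 72, align 8) → ends 72
blocks at 72 (size 8, align 8) → ends 80
e at 80 (size 8, align 8) → ends 88
signature at 88 (size 8, align 8) → ends 96
reserved at 96 (size 8, align 4) → ends 104
within Meta: mtime at 5
96 + 5 = 101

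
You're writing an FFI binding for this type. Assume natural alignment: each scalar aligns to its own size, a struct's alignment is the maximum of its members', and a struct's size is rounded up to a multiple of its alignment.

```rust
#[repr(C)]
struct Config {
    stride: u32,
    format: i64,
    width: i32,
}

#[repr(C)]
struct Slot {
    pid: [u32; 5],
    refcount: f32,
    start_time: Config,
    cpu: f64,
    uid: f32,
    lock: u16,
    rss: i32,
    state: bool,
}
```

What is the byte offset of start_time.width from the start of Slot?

Config: 0..4  stride  (4B, 4-aligned); 4..8  -- padding (4B); 8..16  format  (8B, 8-aligned); 16..20  width  (4B, 4-aligned); 20..24  -- tail padding (4B); sizeof = 24, alignof = 8
0..20  pid  (20B, 4-aligned)
20..24  refcount  (4B, 4-aligned)
24..48  start_time  (24B, 8-aligned)
within Config: width at 16
24 + 16 = 40

40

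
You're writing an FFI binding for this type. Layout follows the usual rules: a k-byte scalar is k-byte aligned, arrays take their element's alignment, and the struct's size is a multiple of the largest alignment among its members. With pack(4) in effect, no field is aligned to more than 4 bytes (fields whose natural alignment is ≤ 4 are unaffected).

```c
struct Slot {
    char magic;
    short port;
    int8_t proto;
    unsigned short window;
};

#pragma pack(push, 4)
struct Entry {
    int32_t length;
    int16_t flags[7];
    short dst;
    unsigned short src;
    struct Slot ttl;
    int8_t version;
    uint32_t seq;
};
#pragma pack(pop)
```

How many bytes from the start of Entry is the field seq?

Slot: @0: magic [1B, align 1] → 1; +1 pad (align 2); @2: port [2B, align 2] → 4; @4: proto [1B, align 1] → 5; +1 pad (align 2); @6: window [2B, align 2] → 8; size 8, align 2
@0: length [4B, align 4] → 4
@4: flags [14B, align 2] → 18
@18: dst [2B, align 2] → 20
@20: src [2B, align 2] → 22
@22: ttl [8B, align 2] → 30
@30: version [1B, align 1] → 31
+1 pad (align 4)
@32: seq [4B, align 4] → 36

32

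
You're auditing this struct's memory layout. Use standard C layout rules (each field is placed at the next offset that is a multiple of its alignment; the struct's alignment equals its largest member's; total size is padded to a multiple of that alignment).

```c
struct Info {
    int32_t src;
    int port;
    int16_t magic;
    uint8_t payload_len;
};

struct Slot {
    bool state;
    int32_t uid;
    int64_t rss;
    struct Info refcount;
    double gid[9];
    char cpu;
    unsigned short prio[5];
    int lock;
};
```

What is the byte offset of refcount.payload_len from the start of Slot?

Info: @0: src [4B, align 4] → 4; @4: port [4B, align 4] → 8; @8: magic [2B, align 2] → 10; @10: payload_len [1B, align 1] → 11; +1 tail pad (align 4); size 12, align 4
@0: state [1B, align 1] → 1
+3 pad (align 4)
@4: uid [4B, align 4] → 8
@8: rss [8B, align 8] → 16
@16: refcount [12B, align 4] → 28
within Info: payload_len at 10
16 + 10 = 26

26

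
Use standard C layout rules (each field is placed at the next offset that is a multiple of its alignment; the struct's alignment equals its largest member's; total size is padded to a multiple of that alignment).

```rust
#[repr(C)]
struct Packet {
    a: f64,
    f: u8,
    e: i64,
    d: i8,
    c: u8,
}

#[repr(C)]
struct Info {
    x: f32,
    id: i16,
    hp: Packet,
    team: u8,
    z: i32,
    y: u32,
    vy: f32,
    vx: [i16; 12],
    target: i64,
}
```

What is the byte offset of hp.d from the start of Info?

32

Packet: 0..8  a  (8B, 8-aligned); 8..9  f  (1B, 1-aligned); 9..16  -- padding (7B); 16..24  e  (8B, 8-aligned); 24..25  d  (1B, 1-aligned); 25..26  c  (1B, 1-aligned); 26..32  -- tail padding (6B); sizeof = 32, alignof = 8
0..4  x  (4B, 4-aligned)
4..6  id  (2B, 2-aligned)
6..8  -- padding (2B)
8..40  hp  (32B, 8-aligned)
within Packet: d at 24
8 + 24 = 32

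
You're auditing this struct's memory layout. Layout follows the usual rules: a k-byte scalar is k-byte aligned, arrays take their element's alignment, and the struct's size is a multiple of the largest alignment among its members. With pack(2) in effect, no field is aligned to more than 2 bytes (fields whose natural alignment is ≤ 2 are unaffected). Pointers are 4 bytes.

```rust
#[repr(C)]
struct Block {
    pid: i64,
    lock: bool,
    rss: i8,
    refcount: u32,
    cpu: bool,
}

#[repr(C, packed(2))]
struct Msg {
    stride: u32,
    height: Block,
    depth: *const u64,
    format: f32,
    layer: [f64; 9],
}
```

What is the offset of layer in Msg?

36

Block: @0: pid [8B, align 8] → 8; @8: lock [1B, align 1] → 9; @9: rss [1B, align 1] → 10; +2 pad (align 4); @12: refcount [4B, align 4] → 16; @16: cpu [1B, align 1] → 17; +7 tail pad (align 8); size 24, align 8
@0: stride [4B, align 2] → 4
@4: height [24B, align 2] → 28
@28: depth [4B, align 2] → 32
@32: format [4B, align 2] → 36
@36: layer [72B, align 2] → 108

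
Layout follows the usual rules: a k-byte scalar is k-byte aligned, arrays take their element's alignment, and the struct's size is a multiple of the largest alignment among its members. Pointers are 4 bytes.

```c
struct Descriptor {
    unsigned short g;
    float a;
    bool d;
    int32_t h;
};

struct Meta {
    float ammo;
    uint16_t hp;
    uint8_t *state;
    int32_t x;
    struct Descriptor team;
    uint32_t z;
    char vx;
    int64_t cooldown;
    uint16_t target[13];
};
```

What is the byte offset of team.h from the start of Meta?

28

Descriptor: 0..2  g  (2B, 2-aligned); 2..4  -- padding (2B); 4..8  a  (4B, 4-aligned); 8..9  d  (1B, 1-aligned); 9..12  -- padding (3B); 12..16  h  (4B, 4-aligned); sizeof = 16, alignof = 4
0..4  ammo  (4B, 4-aligned)
4..6  hp  (2B, 2-aligned)
6..8  -- padding (2B)
8..12  state  (4B, 4-aligned)
12..16  x  (4B, 4-aligned)
16..32  team  (16B, 4-aligned)
within Descriptor: h at 12
16 + 12 = 28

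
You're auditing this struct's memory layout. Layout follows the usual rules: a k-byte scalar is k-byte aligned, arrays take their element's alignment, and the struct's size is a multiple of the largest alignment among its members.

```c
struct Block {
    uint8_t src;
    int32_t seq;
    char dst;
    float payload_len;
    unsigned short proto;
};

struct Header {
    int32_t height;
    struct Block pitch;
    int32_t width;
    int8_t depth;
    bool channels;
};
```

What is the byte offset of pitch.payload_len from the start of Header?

Block: 0..1  src  (1B, 1-aligned); 1..4  -- padding (3B); 4..8  seq  (4B, 4-aligned); 8..9  dst  (1B, 1-aligned); 9..12  -- padding (3B); 12..16  payload_len  (4B, 4-aligned); 16..18  proto  (2B, 2-aligned); 18..20  -- tail padding (2B); sizeof = 20, alignof = 4
0..4  height  (4B, 4-aligned)
4..24  pitch  (20B, 4-aligned)
within Block: payload_len at 12
4 + 12 = 16

16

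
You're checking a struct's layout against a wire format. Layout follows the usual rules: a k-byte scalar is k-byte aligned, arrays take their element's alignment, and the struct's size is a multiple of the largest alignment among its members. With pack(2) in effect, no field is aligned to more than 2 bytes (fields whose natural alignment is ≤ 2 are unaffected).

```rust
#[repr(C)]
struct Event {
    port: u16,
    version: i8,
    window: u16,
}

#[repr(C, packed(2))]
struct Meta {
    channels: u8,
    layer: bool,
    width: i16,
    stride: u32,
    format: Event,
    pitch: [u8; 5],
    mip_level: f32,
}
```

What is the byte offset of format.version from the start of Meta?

Event: port at 0 (size 2, align 2) → ends 2; version at 2 (size 1, align 1) → ends 3; pad 1 to align 2 for window; window at 4 (size 2, align 2) → ends 6; total 6 bytes, alignment 2
channels at 0 (size 1, align 1) → ends 1
layer at 1 (size 1, align 1) → ends 2
width at 2 (size 2, align 2) → ends 4
stride at 4 (size 4, align 2) → ends 8
format at 8 (size 6, align 2) → ends 14
within Event: version at 2
8 + 2 = 10

10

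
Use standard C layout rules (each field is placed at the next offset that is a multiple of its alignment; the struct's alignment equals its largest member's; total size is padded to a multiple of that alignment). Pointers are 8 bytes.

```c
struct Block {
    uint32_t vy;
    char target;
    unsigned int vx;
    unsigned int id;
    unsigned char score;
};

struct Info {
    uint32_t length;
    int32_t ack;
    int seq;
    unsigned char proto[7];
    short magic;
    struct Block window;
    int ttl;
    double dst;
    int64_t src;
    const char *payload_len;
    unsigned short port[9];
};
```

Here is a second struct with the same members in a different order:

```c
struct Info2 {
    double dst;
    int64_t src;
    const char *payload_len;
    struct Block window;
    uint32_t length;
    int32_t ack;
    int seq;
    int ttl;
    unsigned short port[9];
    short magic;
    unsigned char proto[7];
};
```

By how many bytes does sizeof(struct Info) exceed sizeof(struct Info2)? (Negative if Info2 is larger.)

Block: @0: vy [4B, align 4] → 4; @4: target [1B, align 1] → 5; +3 pad (align 4); @8: vx [4B, align 4] → 12; @12: id [4B, align 4] → 16; @16: score [1B, align 1] → 17; +3 tail pad (align 4); size 20, align 4
@0: length [4B, align 4] → 4
@4: ack [4B, align 4] → 8
@8: seq [4B, align 4] → 12
@12: proto [7B, align 1] → 19
+1 pad (align 2)
@20: magic [2B, align 2] → 22
+2 pad (align 4)
@24: window [20B, align 4] → 44
@44: ttl [4B, align 4] → 48
@48: dst [8B, align 8] → 56
@56: src [8B, align 8] → 64
@64: payload_len [8B, align 8] → 72
@72: port [18B, align 2] → 90
+6 tail pad (align 8)
size 96, align 8
— Info2 —
@0: dst [8B, align 8] → 8
@8: src [8B, align 8] → 16
@16: payload_len [8B, align 8] → 24
@24: window [20B, align 4] → 44
@44: length [4B, align 4] → 48
@48: ack [4B, align 4] → 52
@52: seq [4B, align 4] → 56
@56: ttl [4B, align 4] → 60
@60: port [18B, align 2] → 78
@78: magic [2B, align 2] → 80
@80: proto [7B, align 1] → 87
+1 tail pad (align 8)
size 88, align 8
96 − 88 = 8

8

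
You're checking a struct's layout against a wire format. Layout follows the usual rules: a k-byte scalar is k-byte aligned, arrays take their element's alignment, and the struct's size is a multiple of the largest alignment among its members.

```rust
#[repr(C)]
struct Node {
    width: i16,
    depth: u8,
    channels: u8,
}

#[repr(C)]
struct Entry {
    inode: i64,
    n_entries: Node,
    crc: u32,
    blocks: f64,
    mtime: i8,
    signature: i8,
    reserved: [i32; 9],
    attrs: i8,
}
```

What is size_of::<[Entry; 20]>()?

Node: width at 0 (size 2, align 2) → ends 2; depth at 2 (size 1, align 1) → ends 3; channels at 3 (size 1, align 1) → ends 4; total 4 bytes, alignment 2
inode at 0 (size 8, align 8) → ends 8
n_entries at 8 (size 4, align 2) → ends 12
crc at 12 (size 4, align 4) → ends 16
blocks at 16 (size 8, align 8) → ends 24
mtime at 24 (size 1, align 1) → ends 25
signature at 25 (size 1, align 1) → ends 26
pad 2 to align 4 for reserved
reserved at 28 (size 36, align 4) → ends 64
attrs at 64 (size 1, align 1) → ends 65
tail pad 7 to reach multiple of 8
total 72 bytes, alignment 8
array of 20: 20 × 72 = 1440

1440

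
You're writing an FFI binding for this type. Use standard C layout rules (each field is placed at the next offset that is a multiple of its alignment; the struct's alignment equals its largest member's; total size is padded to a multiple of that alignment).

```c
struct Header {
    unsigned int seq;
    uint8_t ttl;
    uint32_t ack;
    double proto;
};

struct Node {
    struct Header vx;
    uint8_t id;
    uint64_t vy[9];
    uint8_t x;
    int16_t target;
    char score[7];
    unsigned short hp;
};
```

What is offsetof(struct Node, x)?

104

Header: @0: seq [4B, align 4] → 4; @4: ttl [1B, align 1] → 5; +3 pad (align 4); @8: ack [4B, align 4] → 12; +4 pad (align 8); @16: proto [8B, align 8] → 24; size 24, align 8
@0: vx [24B, align 8] → 24
@24: id [1B, align 1] → 25
+7 pad (align 8)
@32: vy [72B, align 8] → 104
@104: x [1B, align 1] → 105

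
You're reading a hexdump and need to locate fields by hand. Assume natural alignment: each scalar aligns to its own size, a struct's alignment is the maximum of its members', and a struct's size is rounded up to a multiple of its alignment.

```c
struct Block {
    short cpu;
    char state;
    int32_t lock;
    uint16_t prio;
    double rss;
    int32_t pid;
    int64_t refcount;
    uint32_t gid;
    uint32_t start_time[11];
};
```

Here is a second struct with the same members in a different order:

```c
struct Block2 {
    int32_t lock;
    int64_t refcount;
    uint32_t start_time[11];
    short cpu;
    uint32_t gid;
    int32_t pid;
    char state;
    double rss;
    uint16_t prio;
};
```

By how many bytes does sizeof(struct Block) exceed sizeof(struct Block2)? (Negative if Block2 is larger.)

cpu at 0 (size 2, align 2) → ends 2
state at 2 (size 1, align 1) → ends 3
pad 1 to align 4 for lock
lock at 4 (size 4, align 4) → ends 8
prio at 8 (size 2, align 2) → ends 10
pad 6 to align 8 for rss
rss at 16 (size 8, align 8) → ends 24
pid at 24 (size 4, align 4) → ends 28
pad 4 to align 8 for refcount
refcount at 32 (size 8, align 8) → ends 40
gid at 40 (size 4, align 4) → ends 44
start_time at 44 (size 44, align 4) → ends 88
total 88 bytes, alignment 8
— Block2 —
lock at 0 (size 4, align 4) → ends 4
pad 4 to align 8 for refcount
refcount at 8 (size 8, align 8) → ends 16
start_time at 16 (size 44, align 4) → ends 60
cpu at 60 (size 2, align 2) → ends 62
pad 2 to align 4 for gid
gid at 64 (size 4, align 4) → ends 68
pid at 68 (size 4, align 4) → ends 72
state at 72 (size 1, align 1) → ends 73
pad 7 to align 8 for rss
rss at 80 (size 8, align 8) → ends 88
prio at 88 (size 2, align 2) → ends 90
tail pad 6 to reach multiple of 8
total 96 bytes, alignment 8
88 − 96 = -8

-8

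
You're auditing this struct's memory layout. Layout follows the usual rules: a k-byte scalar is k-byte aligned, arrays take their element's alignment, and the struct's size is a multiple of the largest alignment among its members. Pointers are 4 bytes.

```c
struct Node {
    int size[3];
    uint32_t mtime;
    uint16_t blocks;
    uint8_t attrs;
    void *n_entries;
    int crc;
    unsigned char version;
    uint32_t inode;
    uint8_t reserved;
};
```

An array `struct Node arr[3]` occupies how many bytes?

0..12  size  (12B, 4-aligned)
12..16  mtime  (4B, 4-aligned)
16..18  blocks  (2B, 2-aligned)
18..19  attrs  (1B, 1-aligned)
19..20  -- padding (1B)
20..24  n_entries  (4B, 4-aligned)
24..28  crc  (4B, 4-aligned)
28..29  version  (1B, 1-aligned)
29..32  -- padding (3B)
32..36  inode  (4B, 4-aligned)
36..37  reserved  (1B, 1-aligned)
37..40  -- tail padding (3B)
sizeof = 40, alignof = 4
array of 3: 3 × 40 = 120

120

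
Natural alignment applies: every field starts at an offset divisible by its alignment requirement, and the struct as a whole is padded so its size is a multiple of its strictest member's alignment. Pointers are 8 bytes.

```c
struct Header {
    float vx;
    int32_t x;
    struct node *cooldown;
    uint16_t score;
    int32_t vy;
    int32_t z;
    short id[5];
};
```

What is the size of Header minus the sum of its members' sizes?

4

@0: vx [4B, align 4] → 4
@4: x [4B, align 4] → 8
@8: cooldown [8B, align 8] → 16
@16: score [2B, align 2] → 18
+2 pad (align 4)
@20: vy [4B, align 4] → 24
@24: z [4B, align 4] → 28
@28: id [10B, align 2] → 38
+2 tail pad (align 8)
size 40, align 8
data bytes 36, size 40 → padding 4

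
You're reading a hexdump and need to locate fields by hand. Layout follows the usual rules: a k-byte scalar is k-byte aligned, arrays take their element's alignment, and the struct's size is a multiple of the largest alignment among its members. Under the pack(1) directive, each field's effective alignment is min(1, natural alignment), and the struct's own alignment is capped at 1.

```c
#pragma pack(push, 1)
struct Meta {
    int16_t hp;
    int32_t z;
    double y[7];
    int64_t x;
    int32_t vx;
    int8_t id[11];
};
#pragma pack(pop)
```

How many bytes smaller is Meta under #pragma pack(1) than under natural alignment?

natural layout:
  @0: hp [2B, align 2] → 2
  +2 pad (align 4)
  @4: z [4B, align 4] → 8
  @8: y [56B, align 8] → 64
  @64: x [8B, align 8] → 72
  @72: vx [4B, align 4] → 76
  @76: id [11B, align 1] → 87
  +1 tail pad (align 8)
  size 88, align 8
packed(1) layout:
  @0: hp [2B, align 1] → 2
  @2: z [4B, align 1] → 6
  @6: y [56B, align 1] → 62
  @62: x [8B, align 1] → 70
  @70: vx [4B, align 1] → 74
  @74: id [11B, align 1] → 85
  size 85, align 1
88 − 85 = 3

3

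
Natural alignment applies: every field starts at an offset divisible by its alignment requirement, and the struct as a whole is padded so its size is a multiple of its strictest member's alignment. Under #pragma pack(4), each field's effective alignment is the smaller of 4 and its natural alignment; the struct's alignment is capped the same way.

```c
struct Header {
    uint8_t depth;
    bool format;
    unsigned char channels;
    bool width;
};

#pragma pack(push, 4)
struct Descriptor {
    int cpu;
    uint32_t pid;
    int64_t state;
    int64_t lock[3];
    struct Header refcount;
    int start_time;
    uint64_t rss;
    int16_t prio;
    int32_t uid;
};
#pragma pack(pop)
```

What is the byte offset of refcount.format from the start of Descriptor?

41

Header: @0: depth [1B, align 1] → 1; @1: format [1B, align 1] → 2; @2: channels [1B, align 1] → 3; @3: width [1B, align 1] → 4; size 4, align 1
@0: cpu [4B, align 4] → 4
@4: pid [4B, align 4] → 8
@8: state [8B, align 4] → 16
@16: lock [24B, align 4] → 40
@40: refcount [4B, align 1] → 44
within Header: format at 1
40 + 1 = 41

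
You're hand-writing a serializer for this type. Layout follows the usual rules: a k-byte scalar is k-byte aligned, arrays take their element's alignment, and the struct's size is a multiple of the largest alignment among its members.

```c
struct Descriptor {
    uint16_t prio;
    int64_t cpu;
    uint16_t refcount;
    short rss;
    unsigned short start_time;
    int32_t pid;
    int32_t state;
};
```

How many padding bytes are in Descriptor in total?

8

@0: prio [2B, align 2] → 2
+6 pad (align 8)
@8: cpu [8B, align 8] → 16
@16: refcount [2B, align 2] → 18
@18: rss [2B, align 2] → 20
@20: start_time [2B, align 2] → 22
+2 pad (align 4)
@24: pid [4B, align 4] → 28
@28: state [4B, align 4] → 32
size 32, align 8
data bytes 24, size 32 → padding 8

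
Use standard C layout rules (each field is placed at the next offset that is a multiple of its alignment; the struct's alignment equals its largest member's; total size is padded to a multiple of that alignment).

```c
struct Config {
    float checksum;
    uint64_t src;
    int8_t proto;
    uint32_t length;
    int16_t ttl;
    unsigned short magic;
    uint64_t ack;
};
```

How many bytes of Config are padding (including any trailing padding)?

0..4  checksum  (4B, 4-aligned)
4..8  -- padding (4B)
8..16  src  (8B, 8-aligned)
16..17  proto  (1B, 1-aligned)
17..20  -- padding (3B)
20..24  length  (4B, 4-aligned)
24..26  ttl  (2B, 2-aligned)
26..28  magic  (2B, 2-aligned)
28..32  -- padding (4B)
32..40  ack  (8B, 8-aligned)
sizeof = 40, alignof = 8
data bytes 29, size 40 → padding 11

11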